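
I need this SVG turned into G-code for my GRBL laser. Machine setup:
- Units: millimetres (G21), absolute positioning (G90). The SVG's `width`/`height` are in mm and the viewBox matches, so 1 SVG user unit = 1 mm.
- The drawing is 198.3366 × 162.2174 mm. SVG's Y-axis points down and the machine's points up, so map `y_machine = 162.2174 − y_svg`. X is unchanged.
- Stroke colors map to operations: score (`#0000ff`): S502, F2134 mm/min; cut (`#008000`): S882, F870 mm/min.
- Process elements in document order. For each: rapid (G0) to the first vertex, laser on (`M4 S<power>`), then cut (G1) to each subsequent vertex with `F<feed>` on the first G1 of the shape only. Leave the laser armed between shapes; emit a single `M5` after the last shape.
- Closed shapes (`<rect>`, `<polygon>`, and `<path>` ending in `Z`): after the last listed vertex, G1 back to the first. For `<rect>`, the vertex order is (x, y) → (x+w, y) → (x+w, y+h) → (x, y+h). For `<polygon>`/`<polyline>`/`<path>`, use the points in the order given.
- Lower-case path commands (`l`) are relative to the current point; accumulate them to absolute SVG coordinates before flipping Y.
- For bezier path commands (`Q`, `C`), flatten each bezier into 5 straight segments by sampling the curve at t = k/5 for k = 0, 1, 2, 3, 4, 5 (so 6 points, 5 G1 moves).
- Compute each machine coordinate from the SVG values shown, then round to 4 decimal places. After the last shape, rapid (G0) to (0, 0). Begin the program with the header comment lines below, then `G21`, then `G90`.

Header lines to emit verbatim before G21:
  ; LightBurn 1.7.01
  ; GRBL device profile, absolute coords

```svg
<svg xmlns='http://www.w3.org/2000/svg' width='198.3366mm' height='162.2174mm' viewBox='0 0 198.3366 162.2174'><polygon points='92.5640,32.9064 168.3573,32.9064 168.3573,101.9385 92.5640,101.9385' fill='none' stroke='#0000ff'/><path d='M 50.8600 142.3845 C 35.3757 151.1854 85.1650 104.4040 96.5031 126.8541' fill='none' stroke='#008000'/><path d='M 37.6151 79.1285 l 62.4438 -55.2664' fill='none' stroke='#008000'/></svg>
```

viewBox `0 0 198.3366 162.2174` with mm width/height → 1 unit = 1 mm. Flip: y_m = 162.2174 − y_svg.

**Shape 1** — `<polygon>` rectangle, stroke `#0000ff` → score (S502, F2134). Machine vertices: (92.5640,129.3110) → (168.3573,129.3110) → (168.3573,60.2789) → (92.5640,60.2789) → (92.5640,129.3110). Closed: final G1 returns to the first vertex.

**Shape 2** — `<path>` cubic bezier, stroke `#008000` → cut (S882, F870). Control points (SVG): P0=(50.8600,142.3845), P1=(35.3757,151.1854), P2=(85.1650,104.4040), P3=(96.5031,126.8541); sampled at t=k/5. Machine vertices: (50.8600,19.8329) → (48.5725,20.2237) → (56.9718,27.9632) → (71.0792,37.0604) → (85.9159,41.5241) → (96.5031,35.3633). Open path.

**Shape 3** — `<path>` line segment, stroke `#008000` → cut (S882, F870). Machine vertices: (37.6151,83.0889) → (100.0589,138.3553). Open path.

; LightBurn 1.7.01
; GRBL device profile, absolute coords
G21
G90
G0 X92.5640 Y129.3110
M4 S502
G1 X168.3573 Y129.3110 F2134
G1 X168.3573 Y60.2789
G1 X92.5640 Y60.2789
G1 X92.5640 Y129.3110
G0 X50.8600 Y19.8329
M4 S882
G1 X48.5725 Y20.2237 F870
G1 X56.9718 Y27.9632
G1 X71.0792 Y37.0604
G1 X85.9159 Y41.5241
G1 X96.5031 Y35.3633
G0 X37.6151 Y83.0889
M4 S882
G1 X100.0589 Y138.3553 F870
M5
G0 X0.0000 Y0.0000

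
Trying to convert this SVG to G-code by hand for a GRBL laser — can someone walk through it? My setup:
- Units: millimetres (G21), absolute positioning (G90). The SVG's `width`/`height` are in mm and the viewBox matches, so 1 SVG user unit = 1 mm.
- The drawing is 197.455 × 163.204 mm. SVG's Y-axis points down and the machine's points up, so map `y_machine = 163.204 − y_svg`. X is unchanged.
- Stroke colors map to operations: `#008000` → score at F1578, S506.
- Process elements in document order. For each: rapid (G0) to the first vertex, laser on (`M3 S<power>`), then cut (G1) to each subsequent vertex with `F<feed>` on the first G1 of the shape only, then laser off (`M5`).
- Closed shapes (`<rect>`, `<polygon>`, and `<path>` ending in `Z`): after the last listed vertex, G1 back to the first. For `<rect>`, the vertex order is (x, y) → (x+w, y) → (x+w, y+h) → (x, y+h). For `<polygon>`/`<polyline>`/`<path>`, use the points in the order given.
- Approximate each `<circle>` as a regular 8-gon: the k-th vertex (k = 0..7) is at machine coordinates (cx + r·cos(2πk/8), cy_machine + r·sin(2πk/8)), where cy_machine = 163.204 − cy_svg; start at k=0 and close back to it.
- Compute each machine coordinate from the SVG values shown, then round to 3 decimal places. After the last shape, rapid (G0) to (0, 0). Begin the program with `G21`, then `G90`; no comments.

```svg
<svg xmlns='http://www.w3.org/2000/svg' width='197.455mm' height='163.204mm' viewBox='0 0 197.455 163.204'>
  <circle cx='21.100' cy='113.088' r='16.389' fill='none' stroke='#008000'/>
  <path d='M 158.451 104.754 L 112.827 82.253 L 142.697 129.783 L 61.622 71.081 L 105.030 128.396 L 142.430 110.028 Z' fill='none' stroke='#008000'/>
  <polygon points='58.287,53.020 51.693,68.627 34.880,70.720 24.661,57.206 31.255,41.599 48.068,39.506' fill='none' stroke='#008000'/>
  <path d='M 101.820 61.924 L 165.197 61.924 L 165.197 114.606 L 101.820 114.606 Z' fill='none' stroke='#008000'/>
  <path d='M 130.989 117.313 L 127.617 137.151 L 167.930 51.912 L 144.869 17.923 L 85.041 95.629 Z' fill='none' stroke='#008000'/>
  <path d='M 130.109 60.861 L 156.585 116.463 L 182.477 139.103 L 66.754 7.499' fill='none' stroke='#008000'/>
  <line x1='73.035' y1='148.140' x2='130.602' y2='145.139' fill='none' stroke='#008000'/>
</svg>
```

viewBox `0 0 197.455 163.204` with mm width/height → 1 unit = 1 mm. Flip: y_m = 163.204 − y_svg.

**Shape 1** — `<circle>` circle, stroke `#008000` → score (S506, F1578). Machine vertices: (37.489,50.116) → (32.689,61.705) → (21.100,66.505) → (9.511,61.705) → (4.711,50.116) → (9.511,38.527) → (21.100,33.727) → (32.689,38.527) → (37.489,50.116). Closed: final G1 returns to the first vertex.

**Shape 2** — `<path>` closed polygon, stroke `#008000` → score (S506, F1578). Machine vertices: (158.451,58.450) → (112.827,80.951) → (142.697,33.421) → (61.622,92.123) → (105.030,34.808) → (142.430,53.176) → (158.451,58.450). Closed: final G1 returns to the first vertex.

**Shape 3** — `<polygon>` regular polygon, stroke `#008000` → score (S506, F1578). Machine vertices: (58.287,110.184) → (51.693,94.577) → (34.880,92.484) → (24.661,105.998) → (31.255,121.605) → (48.068,123.698) → (58.287,110.184). Closed: final G1 returns to the first vertex.

**Shape 4** — `<path>` rectangle, stroke `#008000` → score (S506, F1578). Machine vertices: (101.820,101.280) → (165.197,101.280) → (165.197,48.598) → (101.820,48.598) → (101.820,101.280). Closed: final G1 returns to the first vertex.

**Shape 5** — `<path>` closed polygon, stroke `#008000` → score (S506, F1578). Machine vertices: (130.989,45.891) → (127.617,26.053) → (167.930,111.292) → (144.869,145.281) → (85.041,67.575) → (130.989,45.891). Closed: final G1 returns to the first vertex.

**Shape 6** — `<path>` open polyline, stroke `#008000` → score (S506, F1578). Machine vertices: (130.109,102.343) → (156.585,46.741) → (182.477,24.101) → (66.754,155.705). Open path.

**Shape 7** — `<line>` line segment, stroke `#008000` → score (S506, F1578). Machine vertices: (73.035,15.064) → (130.602,18.065). Open path.

G21
G90
G0 X37.489 Y50.116
M3 S506
G1 X32.689 Y61.705 F1578
G1 X21.100 Y66.505
G1 X9.511 Y61.705
G1 X4.711 Y50.116
G1 X9.511 Y38.527
G1 X21.100 Y33.727
G1 X32.689 Y38.527
G1 X37.489 Y50.116
M5
G0 X158.451 Y58.450
M3 S506
G1 X112.827 Y80.951 F1578
G1 X142.697 Y33.421
G1 X61.622 Y92.123
G1 X105.030 Y34.808
G1 X142.430 Y53.176
G1 X158.451 Y58.450
M5
G0 X58.287 Y110.184
M3 S506
G1 X51.693 Y94.577 F1578
G1 X34.880 Y92.484
G1 X24.661 Y105.998
G1 X31.255 Y121.605
G1 X48.068 Y123.698
G1 X58.287 Y110.184
M5
G0 X101.820 Y101.280
M3 S506
G1 X165.197 Y101.280 F1578
G1 X165.197 Y48.598
G1 X101.820 Y48.598
G1 X101.820 Y101.280
M5
G0 X130.989 Y45.891
M3 S506
G1 X127.617 Y26.053 F1578
G1 X167.930 Y111.292
G1 X144.869 Y145.281
G1 X85.041 Y67.575
G1 X130.989 Y45.891
M5
G0 X130.109 Y102.343
M3 S506
G1 X156.585 Y46.741 F1578
G1 X182.477 Y24.101
G1 X66.754 Y155.705
M5
G0 X73.035 Y15.064
M3 S506
G1 X130.602 Y18.065 F1578
M5
G0 X0.000 Y0.000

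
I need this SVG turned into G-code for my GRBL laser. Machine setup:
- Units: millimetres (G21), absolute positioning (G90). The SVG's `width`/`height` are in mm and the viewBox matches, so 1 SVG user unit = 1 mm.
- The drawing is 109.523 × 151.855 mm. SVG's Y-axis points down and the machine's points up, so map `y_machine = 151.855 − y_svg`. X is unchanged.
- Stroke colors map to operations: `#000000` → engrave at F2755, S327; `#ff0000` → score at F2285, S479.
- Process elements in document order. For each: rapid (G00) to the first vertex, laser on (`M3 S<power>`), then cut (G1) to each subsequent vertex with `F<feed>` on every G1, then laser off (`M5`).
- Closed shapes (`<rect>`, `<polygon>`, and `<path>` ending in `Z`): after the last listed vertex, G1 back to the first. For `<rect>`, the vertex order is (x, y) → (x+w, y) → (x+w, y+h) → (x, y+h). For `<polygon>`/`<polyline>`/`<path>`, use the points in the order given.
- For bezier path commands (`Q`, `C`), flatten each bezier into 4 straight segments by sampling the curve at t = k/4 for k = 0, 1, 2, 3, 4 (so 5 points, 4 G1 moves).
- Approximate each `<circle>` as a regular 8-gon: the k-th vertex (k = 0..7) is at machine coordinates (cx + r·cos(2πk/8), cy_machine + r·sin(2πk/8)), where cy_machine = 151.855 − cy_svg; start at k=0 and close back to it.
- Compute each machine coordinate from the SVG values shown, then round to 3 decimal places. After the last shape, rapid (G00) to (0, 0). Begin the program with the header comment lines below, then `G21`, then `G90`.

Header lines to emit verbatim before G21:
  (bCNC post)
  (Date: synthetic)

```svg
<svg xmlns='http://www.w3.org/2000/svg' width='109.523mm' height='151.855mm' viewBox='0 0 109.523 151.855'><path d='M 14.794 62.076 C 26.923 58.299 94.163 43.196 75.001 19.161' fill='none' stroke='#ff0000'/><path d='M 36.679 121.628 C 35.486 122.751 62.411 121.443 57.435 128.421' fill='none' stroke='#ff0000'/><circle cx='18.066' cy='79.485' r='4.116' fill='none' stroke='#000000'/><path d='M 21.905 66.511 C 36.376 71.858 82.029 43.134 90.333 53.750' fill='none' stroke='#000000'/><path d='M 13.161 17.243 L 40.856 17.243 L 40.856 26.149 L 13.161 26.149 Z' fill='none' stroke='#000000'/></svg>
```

(bCNC post)
(Date: synthetic)
G21
G90
G00 X14.794 Y89.779
M3 S479
G1 X32.013 Y94.698 F2285
G1 X56.632 Y103.640 F2285
G1 X75.383 Y116.380 F2285
G1 X75.001 Y132.694 F2285
M5
G00 X36.679 Y30.227
M3 S479
G1 X40.119 Y29.673 F2285
G1 X48.476 Y29.026 F2285
G1 X56.123 Y27.281 F2285
G1 X57.435 Y23.434 F2285
M5
G00 X22.182 Y72.370
M3 S327
G1 X20.976 Y75.280 F2755
G1 X18.066 Y76.486 F2755
G1 X15.156 Y75.280 F2755
G1 X13.950 Y72.370 F2755
G1 X15.156 Y69.460 F2755
G1 X18.066 Y68.254 F2755
G1 X20.976 Y69.460 F2755
G1 X22.182 Y72.370 F2755
M5
G00 X21.905 Y85.344
M3 S327
G1 X37.534 Y86.575 F2755
G1 X58.432 Y93.700 F2755
G1 X78.173 Y99.838 F2755
G1 X90.333 Y98.105 F2755
M5
G00 X13.161 Y134.612
M3 S327
G1 X40.856 Y134.612 F2755
G1 X40.856 Y125.706 F2755
G1 X13.161 Y125.706 F2755
G1 X13.161 Y134.612 F2755
M5
G00 X0.000 Y0.000

viewBox `0 0 109.523 151.855` with mm width/height → 1 unit = 1 mm. Flip: y_m = 151.855 − y_svg.

**Shape 1** — `<path>` cubic bezier, stroke `#ff0000` → score (S479, F2285). Control points (SVG): P0=(14.794,62.076), P1=(26.923,58.299), P2=(94.163,43.196), P3=(75.001,19.161); sampled at t=k/4. Machine vertices: (14.794,89.779) → (32.013,94.698) → (56.632,103.640) → (75.383,116.380) → (75.001,132.694). Open path.

**Shape 2** — `<path>` cubic bezier, stroke `#ff0000` → score (S479, F2285). Control points (SVG): P0=(36.679,121.628), P1=(35.486,122.751), P2=(62.411,121.443), P3=(57.435,128.421); sampled at t=k/4. Machine vertices: (36.679,30.227) → (40.119,29.673) → (48.476,29.026) → (56.123,27.281) → (57.435,23.434). Open path.

**Shape 3** — `<circle>` circle, stroke `#000000` → engrave (S327, F2755). Machine vertices: (22.182,72.370) → (20.976,75.280) → (18.066,76.486) → (15.156,75.280) → (13.950,72.370) → (15.156,69.460) → (18.066,68.254) → (20.976,69.460) → (22.182,72.370). Closed: final G1 returns to the first vertex.

**Shape 4** — `<path>` cubic bezier, stroke `#000000` → engrave (S327, F2755). Control points (SVG): P0=(21.905,66.511), P1=(36.376,71.858), P2=(82.029,43.134), P3=(90.333,53.750); sampled at t=k/4. Machine vertices: (21.905,85.344) → (37.534,86.575) → (58.432,93.700) → (78.173,99.838) → (90.333,98.105). Open path.

**Shape 5** — `<path>` rectangle, stroke `#000000` → engrave (S327, F2755). Machine vertices: (13.161,134.612) → (40.856,134.612) → (40.856,125.706) → (13.161,125.706) → (13.161,134.612). Closed: final G1 returns to the first vertex.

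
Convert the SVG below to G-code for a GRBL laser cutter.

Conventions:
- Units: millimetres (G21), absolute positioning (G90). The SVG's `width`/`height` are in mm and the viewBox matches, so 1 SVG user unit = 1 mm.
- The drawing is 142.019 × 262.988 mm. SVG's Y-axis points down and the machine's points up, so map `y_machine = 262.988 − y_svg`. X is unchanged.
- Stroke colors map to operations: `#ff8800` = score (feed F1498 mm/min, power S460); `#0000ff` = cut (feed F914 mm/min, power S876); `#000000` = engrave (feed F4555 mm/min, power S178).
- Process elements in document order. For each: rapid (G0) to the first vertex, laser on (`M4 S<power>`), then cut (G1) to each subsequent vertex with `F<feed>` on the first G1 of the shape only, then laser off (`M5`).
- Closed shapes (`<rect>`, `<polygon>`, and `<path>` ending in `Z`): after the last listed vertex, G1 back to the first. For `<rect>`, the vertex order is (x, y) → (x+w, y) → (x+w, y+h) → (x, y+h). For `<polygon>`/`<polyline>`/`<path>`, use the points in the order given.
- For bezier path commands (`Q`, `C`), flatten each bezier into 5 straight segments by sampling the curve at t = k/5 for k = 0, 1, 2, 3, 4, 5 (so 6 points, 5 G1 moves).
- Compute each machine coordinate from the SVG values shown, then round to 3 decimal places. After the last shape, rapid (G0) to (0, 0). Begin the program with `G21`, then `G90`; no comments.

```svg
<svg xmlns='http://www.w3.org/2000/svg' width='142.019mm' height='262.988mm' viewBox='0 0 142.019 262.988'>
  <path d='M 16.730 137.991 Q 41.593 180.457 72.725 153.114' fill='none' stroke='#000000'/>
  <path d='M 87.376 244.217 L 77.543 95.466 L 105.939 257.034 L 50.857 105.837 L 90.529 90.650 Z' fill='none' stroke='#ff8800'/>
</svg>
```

Since the viewBox matches the mm dimensions, user units are millimetres directly. The only transform is the Y-flip y_m = 262.988 − y_svg.

Shape 1 is a quadratic bezier drawn with `<path>`. Its stroke #000000 means engrave at S178, F4555. After flipping Y the toolpath is (16.730,124.997) → (26.926,110.803) → (37.623,102.194) → (48.822,99.169) → (60.523,101.729) → (72.725,109.874).

Shape 2 is a closed polygon drawn with `<path>`. Its stroke #ff8800 means score at S460, F1498. After flipping Y the toolpath is (87.376,18.771) → (77.543,167.522) → (105.939,5.954) → (50.857,157.151) → (90.529,172.338) → (87.376,18.771), returning to the start.

G21
G90
G0 X16.730 Y124.997
M4 S178
G1 X26.926 Y110.803 F4555
G1 X37.623 Y102.194
G1 X48.822 Y99.169
G1 X60.523 Y101.729
G1 X72.725 Y109.874
M5
G0 X87.376 Y18.771
M4 S460
G1 X77.543 Y167.522 F1498
G1 X105.939 Y5.954
G1 X50.857 Y157.151
G1 X90.529 Y172.338
G1 X87.376 Y18.771
M5
G0 X0.000 Y0.000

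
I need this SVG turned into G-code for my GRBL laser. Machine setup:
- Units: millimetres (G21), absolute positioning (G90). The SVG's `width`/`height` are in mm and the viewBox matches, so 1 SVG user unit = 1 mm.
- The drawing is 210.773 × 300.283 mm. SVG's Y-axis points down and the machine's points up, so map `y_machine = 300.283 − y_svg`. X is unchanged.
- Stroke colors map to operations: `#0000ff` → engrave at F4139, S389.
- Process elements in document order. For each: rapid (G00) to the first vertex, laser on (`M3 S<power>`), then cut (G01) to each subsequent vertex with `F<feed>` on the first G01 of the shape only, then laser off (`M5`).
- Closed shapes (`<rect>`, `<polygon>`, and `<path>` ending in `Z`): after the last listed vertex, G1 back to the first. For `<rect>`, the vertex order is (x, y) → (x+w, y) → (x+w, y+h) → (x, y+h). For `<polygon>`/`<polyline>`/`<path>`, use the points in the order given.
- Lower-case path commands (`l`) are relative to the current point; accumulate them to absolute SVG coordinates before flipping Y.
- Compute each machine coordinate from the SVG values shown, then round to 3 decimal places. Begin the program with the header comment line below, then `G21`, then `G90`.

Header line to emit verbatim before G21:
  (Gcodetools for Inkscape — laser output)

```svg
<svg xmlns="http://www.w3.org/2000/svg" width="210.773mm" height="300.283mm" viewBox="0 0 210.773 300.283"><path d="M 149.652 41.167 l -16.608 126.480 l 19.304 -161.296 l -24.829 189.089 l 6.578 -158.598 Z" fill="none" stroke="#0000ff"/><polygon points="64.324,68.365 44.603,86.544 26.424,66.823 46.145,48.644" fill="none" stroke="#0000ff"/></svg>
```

(Gcodetools for Inkscape — laser output)
G21
G90
G00 X149.652 Y259.116
M3 S389
G01 X133.044 Y132.636 F4139
G01 X152.348 Y293.932
G01 X127.519 Y104.843
G01 X134.097 Y263.441
G01 X149.652 Y259.116
M5
G00 X64.324 Y231.918
M3 S389
G01 X44.603 Y213.739 F4139
G01 X26.424 Y233.460
G01 X46.145 Y251.639
G01 X64.324 Y231.918
M5

1 u = 1 mm; y_m = 300.283 − y.

[1] `<path>` closed polygon, #0000ff→engrave S389 F4139: (149.652,259.116) → (133.044,132.636) → (152.348,293.932) → (127.519,104.843) → (134.097,263.441) → (149.652,259.116) (closed)

[2] `<polygon>` regular polygon, #0000ff→engrave S389 F4139: (64.324,231.918) → (44.603,213.739) → (26.424,233.460) → (46.145,251.639) → (64.324,231.918) (closed)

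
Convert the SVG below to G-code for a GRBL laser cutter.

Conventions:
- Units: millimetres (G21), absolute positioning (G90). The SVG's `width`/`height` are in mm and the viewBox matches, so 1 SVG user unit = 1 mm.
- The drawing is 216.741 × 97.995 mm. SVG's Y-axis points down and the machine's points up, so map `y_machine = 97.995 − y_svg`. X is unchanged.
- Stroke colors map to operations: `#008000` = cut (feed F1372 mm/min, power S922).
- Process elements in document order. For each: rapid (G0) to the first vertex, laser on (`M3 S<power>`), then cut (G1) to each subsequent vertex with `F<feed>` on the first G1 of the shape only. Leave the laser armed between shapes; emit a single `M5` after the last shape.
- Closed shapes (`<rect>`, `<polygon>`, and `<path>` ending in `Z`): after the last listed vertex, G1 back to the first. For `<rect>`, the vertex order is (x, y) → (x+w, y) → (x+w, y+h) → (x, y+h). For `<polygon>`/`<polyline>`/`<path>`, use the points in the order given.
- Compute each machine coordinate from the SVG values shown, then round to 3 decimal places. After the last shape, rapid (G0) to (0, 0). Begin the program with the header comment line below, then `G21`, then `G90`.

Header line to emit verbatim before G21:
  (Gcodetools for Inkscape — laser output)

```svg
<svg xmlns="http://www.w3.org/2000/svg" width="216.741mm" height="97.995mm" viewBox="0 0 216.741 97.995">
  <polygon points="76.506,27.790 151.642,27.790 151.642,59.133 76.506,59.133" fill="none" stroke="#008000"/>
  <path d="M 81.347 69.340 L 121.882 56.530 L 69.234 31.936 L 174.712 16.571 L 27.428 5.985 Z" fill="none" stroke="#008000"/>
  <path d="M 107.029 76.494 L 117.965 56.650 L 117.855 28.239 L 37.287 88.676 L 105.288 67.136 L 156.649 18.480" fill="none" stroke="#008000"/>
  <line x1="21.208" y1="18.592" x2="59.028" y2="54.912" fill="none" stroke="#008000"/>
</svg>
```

(Gcodetools for Inkscape — laser output)
G21
G90
G0 X76.506 Y70.205
M3 S922
G1 X151.642 Y70.205 F1372
G1 X151.642 Y38.862
G1 X76.506 Y38.862
G1 X76.506 Y70.205
G0 X81.347 Y28.655
M3 S922
G1 X121.882 Y41.465 F1372
G1 X69.234 Y66.059
G1 X174.712 Y81.424
G1 X27.428 Y92.010
G1 X81.347 Y28.655
G0 X107.029 Y21.501
M3 S922
G1 X117.965 Y41.345 F1372
G1 X117.855 Y69.756
G1 X37.287 Y9.319
G1 X105.288 Y30.859
G1 X156.649 Y79.515
G0 X21.208 Y79.403
M3 S922
G1 X59.028 Y43.083 F1372
M5
G0 X0.000 Y0.000

Since the viewBox matches the mm dimensions, user units are millimetres directly. The only transform is the Y-flip y_m = 97.995 − y_svg.

Shape 1 is a rectangle drawn with `<polygon>`. Its stroke #008000 means cut at S922, F1372. After flipping Y the toolpath is (76.506,70.205) → (151.642,70.205) → (151.642,38.862) → (76.506,38.862) → (76.506,70.205), returning to the start.

Shape 2 is a closed polygon drawn with `<path>`. Its stroke #008000 means cut at S922, F1372. After flipping Y the toolpath is (81.347,28.655) → (121.882,41.465) → (69.234,66.059) → (174.712,81.424) → (27.428,92.010) → (81.347,28.655), returning to the start.

Shape 3 is a open polyline drawn with `<path>`. Its stroke #008000 means cut at S922, F1372. After flipping Y the toolpath is (107.029,21.501) → (117.965,41.345) → (117.855,69.756) → (37.287,9.319) → (105.288,30.859) → (156.649,79.515).

Shape 4 is a line segment drawn with `<line>`. Its stroke #008000 means cut at S922, F1372. After flipping Y the toolpath is (21.208,79.403) → (59.028,43.083).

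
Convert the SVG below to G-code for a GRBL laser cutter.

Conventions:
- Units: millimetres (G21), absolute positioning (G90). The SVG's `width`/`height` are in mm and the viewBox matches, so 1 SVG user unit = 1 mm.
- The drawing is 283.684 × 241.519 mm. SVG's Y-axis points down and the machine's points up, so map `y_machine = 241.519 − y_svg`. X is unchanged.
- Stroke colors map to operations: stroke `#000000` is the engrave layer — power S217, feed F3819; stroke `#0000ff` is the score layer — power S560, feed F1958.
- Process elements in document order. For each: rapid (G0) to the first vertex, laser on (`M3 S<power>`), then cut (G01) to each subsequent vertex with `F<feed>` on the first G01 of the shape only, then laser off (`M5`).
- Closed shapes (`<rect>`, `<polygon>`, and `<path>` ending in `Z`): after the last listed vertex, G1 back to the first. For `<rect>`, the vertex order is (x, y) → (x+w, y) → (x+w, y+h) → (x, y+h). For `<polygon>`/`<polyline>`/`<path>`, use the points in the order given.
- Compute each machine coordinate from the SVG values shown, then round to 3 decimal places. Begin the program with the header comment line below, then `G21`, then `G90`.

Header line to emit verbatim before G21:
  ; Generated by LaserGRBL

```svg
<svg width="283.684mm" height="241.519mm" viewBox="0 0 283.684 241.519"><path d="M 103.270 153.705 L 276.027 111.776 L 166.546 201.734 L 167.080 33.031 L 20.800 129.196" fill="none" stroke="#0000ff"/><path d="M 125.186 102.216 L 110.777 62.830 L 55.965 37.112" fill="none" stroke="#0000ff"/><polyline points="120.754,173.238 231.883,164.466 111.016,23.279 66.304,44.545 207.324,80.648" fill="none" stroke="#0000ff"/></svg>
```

Since the viewBox matches the mm dimensions, user units are millimetres directly. The only transform is the Y-flip y_m = 241.519 − y_svg.

Shape 1 is a open polyline drawn with `<path>`. Its stroke #0000ff means score at S560, F1958. After flipping Y the toolpath is (103.270,87.814) → (276.027,129.743) → (166.546,39.785) → (167.080,208.488) → (20.800,112.323).

Shape 2 is a open polyline drawn with `<path>`. Its stroke #0000ff means score at S560, F1958. After flipping Y the toolpath is (125.186,139.303) → (110.777,178.689) → (55.965,204.407).

Shape 3 is a open polyline drawn with `<polyline>`. Its stroke #0000ff means score at S560, F1958. After flipping Y the toolpath is (120.754,68.281) → (231.883,77.053) → (111.016,218.240) → (66.304,196.974) → (207.324,160.871).

; Generated by LaserGRBL
G21
G90
G0 X103.270 Y87.814
M3 S560
G01 X276.027 Y129.743 F1958
G01 X166.546 Y39.785
G01 X167.080 Y208.488
G01 X20.800 Y112.323
M5
G0 X125.186 Y139.303
M3 S560
G01 X110.777 Y178.689 F1958
G01 X55.965 Y204.407
M5
G0 X120.754 Y68.281
M3 S560
G01 X231.883 Y77.053 F1958
G01 X111.016 Y218.240
G01 X66.304 Y196.974
G01 X207.324 Y160.871
M5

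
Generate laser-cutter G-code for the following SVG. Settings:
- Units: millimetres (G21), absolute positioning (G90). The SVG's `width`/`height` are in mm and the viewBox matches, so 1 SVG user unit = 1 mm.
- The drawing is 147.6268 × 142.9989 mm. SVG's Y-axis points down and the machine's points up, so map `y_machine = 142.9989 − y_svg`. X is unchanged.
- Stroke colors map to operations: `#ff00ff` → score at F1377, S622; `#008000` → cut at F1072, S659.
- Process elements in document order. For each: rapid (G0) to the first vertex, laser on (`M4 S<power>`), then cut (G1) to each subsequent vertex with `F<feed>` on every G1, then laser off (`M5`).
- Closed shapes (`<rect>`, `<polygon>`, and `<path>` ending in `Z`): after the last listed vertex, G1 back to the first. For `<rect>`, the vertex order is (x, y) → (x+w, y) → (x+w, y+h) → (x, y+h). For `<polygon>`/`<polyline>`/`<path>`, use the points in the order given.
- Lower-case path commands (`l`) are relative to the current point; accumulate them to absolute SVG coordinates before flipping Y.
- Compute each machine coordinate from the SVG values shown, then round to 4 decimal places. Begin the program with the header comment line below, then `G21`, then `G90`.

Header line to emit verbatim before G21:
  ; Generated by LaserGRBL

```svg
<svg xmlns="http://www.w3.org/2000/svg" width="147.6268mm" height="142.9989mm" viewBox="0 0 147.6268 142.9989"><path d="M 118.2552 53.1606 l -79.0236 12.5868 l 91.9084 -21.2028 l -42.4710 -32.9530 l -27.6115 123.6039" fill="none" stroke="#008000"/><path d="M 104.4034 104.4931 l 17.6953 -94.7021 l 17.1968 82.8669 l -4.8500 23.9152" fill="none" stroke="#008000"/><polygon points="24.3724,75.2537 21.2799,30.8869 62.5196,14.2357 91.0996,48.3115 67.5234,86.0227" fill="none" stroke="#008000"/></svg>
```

; Generated by LaserGRBL
G21
G90
G0 X118.2552 Y89.8383
M4 S659
G1 X39.2316 Y77.2515 F1072
G1 X131.1400 Y98.4543 F1072
G1 X88.6690 Y131.4073 F1072
G1 X61.0575 Y7.8034 F1072
M5
G0 X104.4034 Y38.5058
M4 S659
G1 X122.0987 Y133.2079 F1072
G1 X139.2955 Y50.3410 F1072
G1 X134.4455 Y26.4258 F1072
M5
G0 X24.3724 Y67.7452
M4 S659
G1 X21.2799 Y112.1120 F1072
G1 X62.5196 Y128.7632 F1072
G1 X91.0996 Y94.6874 F1072
G1 X67.5234 Y56.9762 F1072
G1 X24.3724 Y67.7452 F1072
M5

viewBox `0 0 147.6268 142.9989` with mm width/height → 1 unit = 1 mm. Flip: y_m = 142.9989 − y_svg.

**Shape 1** — `<path>` open polyline, stroke `#008000` → cut (S659, F1072). Machine vertices: (118.2552,89.8383) → (39.2316,77.2515) → (131.1400,98.4543) → (88.6690,131.4073) → (61.0575,7.8034). Open path.

**Shape 2** — `<path>` open polyline, stroke `#008000` → cut (S659, F1072). Machine vertices: (104.4034,38.5058) → (122.0987,133.2079) → (139.2955,50.3410) → (134.4455,26.4258). Open path.

**Shape 3** — `<polygon>` regular polygon, stroke `#008000` → cut (S659, F1072). Machine vertices: (24.3724,67.7452) → (21.2799,112.1120) → (62.5196,128.7632) → (91.0996,94.6874) → (67.5234,56.9762) → (24.3724,67.7452). Closed: final G1 returns to the first vertex.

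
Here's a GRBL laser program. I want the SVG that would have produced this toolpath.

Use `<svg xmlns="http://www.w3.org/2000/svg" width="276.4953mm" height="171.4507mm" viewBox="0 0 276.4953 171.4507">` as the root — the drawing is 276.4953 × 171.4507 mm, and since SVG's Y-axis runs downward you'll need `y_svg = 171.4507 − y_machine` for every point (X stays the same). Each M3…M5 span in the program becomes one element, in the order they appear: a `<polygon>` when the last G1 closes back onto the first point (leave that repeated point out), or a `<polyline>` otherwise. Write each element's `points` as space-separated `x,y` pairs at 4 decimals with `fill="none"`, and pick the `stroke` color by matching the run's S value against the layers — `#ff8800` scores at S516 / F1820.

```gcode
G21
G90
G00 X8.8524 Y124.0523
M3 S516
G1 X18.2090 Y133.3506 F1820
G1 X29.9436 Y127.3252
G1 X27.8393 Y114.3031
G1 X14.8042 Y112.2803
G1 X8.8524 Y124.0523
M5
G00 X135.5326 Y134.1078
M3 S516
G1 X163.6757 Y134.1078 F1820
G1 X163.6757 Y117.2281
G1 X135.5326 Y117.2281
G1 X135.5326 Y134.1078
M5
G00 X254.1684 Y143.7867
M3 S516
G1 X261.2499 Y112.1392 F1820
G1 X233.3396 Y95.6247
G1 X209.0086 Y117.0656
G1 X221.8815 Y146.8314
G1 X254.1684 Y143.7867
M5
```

<svg xmlns="http://www.w3.org/2000/svg" width="276.4953mm" height="171.4507mm" viewBox="0 0 276.4953 171.4507">
  <polygon points="8.8524,47.3984 18.2090,38.1001 29.9436,44.1255 27.8393,57.1476 14.8042,59.1704" fill="none" stroke="#ff8800"/>
  <polygon points="135.5326,37.3429 163.6757,37.3429 163.6757,54.2226 135.5326,54.2226" fill="none" stroke="#ff8800"/>
  <polygon points="254.1684,27.6640 261.2499,59.3115 233.3396,75.8260 209.0086,54.3851 221.8815,24.6193" fill="none" stroke="#ff8800"/>
</svg>

y_svg = 171.4507 − y_m. Every run uses S516, so all elements get stroke `#ff8800` (score).

[1] closed run; points: 8.8524,47.3984 18.2090,38.1001 29.9436,44.1255 27.8393,57.1476 14.8042,59.1704

[2] closed run; points: 135.5326,37.3429 163.6757,37.3429 163.6757,54.2226 135.5326,54.2226

[3] closed run; points: 254.1684,27.6640 261.2499,59.3115 233.3396,75.8260 209.0086,54.3851 221.8815,24.6193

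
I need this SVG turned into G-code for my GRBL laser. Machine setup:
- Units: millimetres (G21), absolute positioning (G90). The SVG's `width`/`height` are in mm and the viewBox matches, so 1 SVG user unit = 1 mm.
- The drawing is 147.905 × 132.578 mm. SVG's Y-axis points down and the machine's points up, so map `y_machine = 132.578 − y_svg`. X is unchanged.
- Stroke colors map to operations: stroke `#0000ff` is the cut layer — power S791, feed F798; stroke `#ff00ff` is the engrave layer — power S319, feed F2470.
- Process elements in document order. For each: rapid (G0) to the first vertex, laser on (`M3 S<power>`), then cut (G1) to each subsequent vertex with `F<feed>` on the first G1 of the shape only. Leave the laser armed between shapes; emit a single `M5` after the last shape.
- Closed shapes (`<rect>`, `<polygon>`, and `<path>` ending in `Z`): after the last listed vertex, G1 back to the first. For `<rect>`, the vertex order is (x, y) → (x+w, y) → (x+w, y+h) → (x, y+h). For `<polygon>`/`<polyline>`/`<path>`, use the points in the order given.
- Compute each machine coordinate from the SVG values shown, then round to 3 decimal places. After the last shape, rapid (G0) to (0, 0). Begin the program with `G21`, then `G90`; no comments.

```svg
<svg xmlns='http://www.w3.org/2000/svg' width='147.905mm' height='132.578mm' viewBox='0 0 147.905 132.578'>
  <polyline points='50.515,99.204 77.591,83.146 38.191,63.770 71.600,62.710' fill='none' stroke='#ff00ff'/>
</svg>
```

G21
G90
G0 X50.515 Y33.374
M3 S319
G1 X77.591 Y49.432 F2470
G1 X38.191 Y68.808
G1 X71.600 Y69.868
M5
G0 X0.000 Y0.000

viewBox `0 0 147.905 132.578` with mm width/height → 1 unit = 1 mm. Flip: y_m = 132.578 − y_svg.

**Shape 1** — `<polyline>` open polyline, stroke `#ff00ff` → engrave (S319, F2470). Machine vertices: (50.515,33.374) → (77.591,49.432) → (38.191,68.808) → (71.600,69.868). Open path.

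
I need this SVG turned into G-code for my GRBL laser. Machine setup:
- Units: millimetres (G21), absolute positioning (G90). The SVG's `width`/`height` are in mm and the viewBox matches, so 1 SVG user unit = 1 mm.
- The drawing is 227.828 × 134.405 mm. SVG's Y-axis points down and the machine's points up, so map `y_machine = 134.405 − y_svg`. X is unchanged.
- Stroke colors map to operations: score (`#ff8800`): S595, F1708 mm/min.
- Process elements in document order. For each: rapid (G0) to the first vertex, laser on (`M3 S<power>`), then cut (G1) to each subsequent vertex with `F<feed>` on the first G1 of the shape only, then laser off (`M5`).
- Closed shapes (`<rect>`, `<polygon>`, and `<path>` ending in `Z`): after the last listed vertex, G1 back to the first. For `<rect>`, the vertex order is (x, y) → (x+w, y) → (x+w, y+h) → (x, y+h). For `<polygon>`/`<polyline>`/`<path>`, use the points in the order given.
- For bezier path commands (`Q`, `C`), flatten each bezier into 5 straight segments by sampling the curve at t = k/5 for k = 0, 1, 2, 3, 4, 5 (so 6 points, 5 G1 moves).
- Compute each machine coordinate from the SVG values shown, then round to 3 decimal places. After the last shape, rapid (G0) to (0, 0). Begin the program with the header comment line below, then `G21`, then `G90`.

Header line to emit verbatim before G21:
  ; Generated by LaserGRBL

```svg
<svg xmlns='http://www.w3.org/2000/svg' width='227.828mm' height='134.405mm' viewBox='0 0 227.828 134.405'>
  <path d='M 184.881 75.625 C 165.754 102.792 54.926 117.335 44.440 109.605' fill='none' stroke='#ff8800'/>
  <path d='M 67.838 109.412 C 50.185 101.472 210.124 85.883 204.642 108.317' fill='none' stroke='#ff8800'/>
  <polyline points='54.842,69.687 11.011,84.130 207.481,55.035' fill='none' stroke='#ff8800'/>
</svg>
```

; Generated by LaserGRBL
G21
G90
G0 X184.881 Y58.780
M3 S595
G1 X163.937 Y44.072 F1708
G1 X130.203 Y32.857
G1 X92.897 Y25.598
G1 X61.236 Y22.758
G1 X44.440 Y24.800
M5
G0 X67.838 Y24.993
M3 S595
G1 X75.813 Y30.310 F1708
G1 X109.946 Y35.270
G1 X153.771 Y37.681
G1 X190.825 Y35.351
G1 X204.642 Y26.088
M5
G0 X54.842 Y64.718
M3 S595
G1 X11.011 Y50.275 F1708
G1 X207.481 Y79.370
M5
G0 X0.000 Y0.000

1 u = 1 mm; y_m = 134.405 − y.

[1] `<path>` cubic bezier, #ff8800→score S595 F1708: (184.881,58.780) → (163.937,44.072) → (130.203,32.857) → (92.897,25.598) → (61.236,22.758) → (44.440,24.800)

[2] `<path>` cubic bezier, #ff8800→score S595 F1708: (67.838,24.993) → (75.813,30.310) → (109.946,35.270) → (153.771,37.681) → (190.825,35.351) → (204.642,26.088)

[3] `<polyline>` open polyline, #ff8800→score S595 F1708: (54.842,64.718) → (11.011,50.275) → (207.481,79.370)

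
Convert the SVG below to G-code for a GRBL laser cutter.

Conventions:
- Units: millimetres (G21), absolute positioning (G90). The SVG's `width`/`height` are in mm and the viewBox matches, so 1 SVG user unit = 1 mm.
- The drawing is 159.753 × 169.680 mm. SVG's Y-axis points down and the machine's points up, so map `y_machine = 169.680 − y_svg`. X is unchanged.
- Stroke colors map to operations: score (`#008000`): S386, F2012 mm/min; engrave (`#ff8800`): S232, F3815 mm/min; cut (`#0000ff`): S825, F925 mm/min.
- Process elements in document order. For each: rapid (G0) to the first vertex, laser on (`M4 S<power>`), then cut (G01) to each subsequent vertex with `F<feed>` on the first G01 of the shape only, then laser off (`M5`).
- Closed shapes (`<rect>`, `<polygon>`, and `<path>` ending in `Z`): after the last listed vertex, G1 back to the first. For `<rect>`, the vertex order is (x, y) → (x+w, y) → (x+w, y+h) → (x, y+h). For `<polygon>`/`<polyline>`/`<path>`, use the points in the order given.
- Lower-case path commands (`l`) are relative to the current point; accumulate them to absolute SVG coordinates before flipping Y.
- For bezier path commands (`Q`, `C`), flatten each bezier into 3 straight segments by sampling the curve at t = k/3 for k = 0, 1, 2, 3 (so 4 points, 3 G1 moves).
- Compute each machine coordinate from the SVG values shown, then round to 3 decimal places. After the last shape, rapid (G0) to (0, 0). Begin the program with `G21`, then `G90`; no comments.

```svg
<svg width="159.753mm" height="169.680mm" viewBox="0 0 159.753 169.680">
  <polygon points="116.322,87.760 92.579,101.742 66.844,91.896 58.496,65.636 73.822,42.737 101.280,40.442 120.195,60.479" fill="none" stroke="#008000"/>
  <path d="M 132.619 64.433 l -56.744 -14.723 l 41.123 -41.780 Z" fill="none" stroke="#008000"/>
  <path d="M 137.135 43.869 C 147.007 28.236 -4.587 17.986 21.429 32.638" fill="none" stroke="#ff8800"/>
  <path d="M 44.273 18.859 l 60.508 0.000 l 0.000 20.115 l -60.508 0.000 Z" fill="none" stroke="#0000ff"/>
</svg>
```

G21
G90
G0 X116.322 Y81.920
M4 S386
G01 X92.579 Y67.938 F2012
G01 X66.844 Y77.784
G01 X58.496 Y104.044
G01 X73.822 Y126.943
G01 X101.280 Y129.238
G01 X120.195 Y109.201
G01 X116.322 Y81.920
M5
G0 X132.619 Y105.247
M4 S386
G01 X75.875 Y119.970 F2012
G01 X116.998 Y161.750
G01 X132.619 Y105.247
M5
G0 X137.135 Y125.811
M4 S232
G01 X105.743 Y138.927 F3815
G01 X42.058 Y144.116
G01 X21.429 Y137.042
M5
G0 X44.273 Y150.821
M4 S825
G01 X104.781 Y150.821 F925
G01 X104.781 Y130.706
G01 X44.273 Y130.706
G01 X44.273 Y150.821
M5
G0 X0.000 Y0.000

1 u = 1 mm; y_m = 169.680 − y.

[1] `<polygon>` regular polygon, #008000→score S386 F2012: (116.322,81.920) → (92.579,67.938) → (66.844,77.784) → (58.496,104.044) → (73.822,126.943) → (101.280,129.238) → (120.195,109.201) → (116.322,81.920) (closed)

[2] `<path>` regular polygon, #008000→score S386 F2012: (132.619,105.247) → (75.875,119.970) → (116.998,161.750) → (132.619,105.247) (closed)

[3] `<path>` cubic bezier, #ff8800→engrave S232 F3815: (137.135,125.811) → (105.743,138.927) → (42.058,144.116) → (21.429,137.042)

[4] `<path>` rectangle, #0000ff→cut S825 F925: (44.273,150.821) → (104.781,150.821) → (104.781,130.706) → (44.273,130.706) → (44.273,150.821) (closed)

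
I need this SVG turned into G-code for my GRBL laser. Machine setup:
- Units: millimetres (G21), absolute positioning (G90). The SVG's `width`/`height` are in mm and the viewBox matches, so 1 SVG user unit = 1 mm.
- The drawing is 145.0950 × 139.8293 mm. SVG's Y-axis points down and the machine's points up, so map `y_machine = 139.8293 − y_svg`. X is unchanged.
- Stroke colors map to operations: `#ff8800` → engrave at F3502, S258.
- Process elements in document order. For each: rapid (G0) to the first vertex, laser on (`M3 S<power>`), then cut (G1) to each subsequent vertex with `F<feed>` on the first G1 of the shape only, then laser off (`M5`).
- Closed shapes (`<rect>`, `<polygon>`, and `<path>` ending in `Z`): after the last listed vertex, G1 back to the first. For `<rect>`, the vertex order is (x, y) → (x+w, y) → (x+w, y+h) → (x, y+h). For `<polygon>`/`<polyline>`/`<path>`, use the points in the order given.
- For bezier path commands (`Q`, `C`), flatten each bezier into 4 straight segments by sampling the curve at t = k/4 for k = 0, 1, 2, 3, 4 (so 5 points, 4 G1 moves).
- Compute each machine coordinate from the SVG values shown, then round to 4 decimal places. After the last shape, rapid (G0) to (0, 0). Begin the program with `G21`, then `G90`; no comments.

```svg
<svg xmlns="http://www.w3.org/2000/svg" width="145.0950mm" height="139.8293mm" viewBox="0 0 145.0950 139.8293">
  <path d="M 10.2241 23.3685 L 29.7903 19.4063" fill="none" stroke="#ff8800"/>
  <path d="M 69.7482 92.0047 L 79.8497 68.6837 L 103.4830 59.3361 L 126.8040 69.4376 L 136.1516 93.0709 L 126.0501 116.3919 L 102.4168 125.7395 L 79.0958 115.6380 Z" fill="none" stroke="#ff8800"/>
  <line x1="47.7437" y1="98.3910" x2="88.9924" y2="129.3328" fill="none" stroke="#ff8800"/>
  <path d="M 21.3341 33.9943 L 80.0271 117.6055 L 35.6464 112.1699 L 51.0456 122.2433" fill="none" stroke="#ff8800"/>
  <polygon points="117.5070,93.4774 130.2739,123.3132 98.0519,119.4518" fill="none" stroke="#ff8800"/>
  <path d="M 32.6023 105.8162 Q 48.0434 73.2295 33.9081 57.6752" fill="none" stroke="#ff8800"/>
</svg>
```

G21
G90
G0 X10.2241 Y116.4608
M3 S258
G1 X29.7903 Y120.4230 F3502
M5
G0 X69.7482 Y47.8246
M3 S258
G1 X79.8497 Y71.1456 F3502
G1 X103.4830 Y80.4932
G1 X126.8040 Y70.3917
G1 X136.1516 Y46.7584
G1 X126.0501 Y23.4374
G1 X102.4168 Y14.0898
G1 X79.0958 Y24.1913
G1 X69.7482 Y47.8246
M5
G0 X47.7437 Y41.4383
M3 S258
G1 X88.9924 Y10.4965 F3502
M5
G0 X21.3341 Y105.8350
M3 S258
G1 X80.0271 Y22.2238 F3502
G1 X35.6464 Y27.6594
G1 X51.0456 Y17.5860
M5
G0 X117.5070 Y46.3519
M3 S258
G1 X130.2739 Y16.5161 F3502
G1 X98.0519 Y20.3775
G1 X117.5070 Y46.3519
M5
G0 X32.6023 Y34.0131
M3 S258
G1 X38.4743 Y49.2419 F3502
G1 X40.6493 Y62.3417
G1 X39.1272 Y73.3124
G1 X33.9081 Y82.1541
M5
G0 X0.0000 Y0.0000

Since the viewBox matches the mm dimensions, user units are millimetres directly. The only transform is the Y-flip y_m = 139.8293 − y_svg.

Shape 1 is a line segment drawn with `<path>`. Its stroke #ff8800 means engrave at S258, F3502. After flipping Y the toolpath is (10.2241,116.4608) → (29.7903,120.4230).

Shape 2 is a regular polygon drawn with `<path>`. Its stroke #ff8800 means engrave at S258, F3502. After flipping Y the toolpath is (69.7482,47.8246) → (79.8497,71.1456) → (103.4830,80.4932) → (126.8040,70.3917) → (136.1516,46.7584) → (126.0501,23.4374) → (102.4168,14.0898) → (79.0958,24.1913) → (69.7482,47.8246), returning to the start.

Shape 3 is a line segment drawn with `<line>`. Its stroke #ff8800 means engrave at S258, F3502. After flipping Y the toolpath is (47.7437,41.4383) → (88.9924,10.4965).

Shape 4 is a open polyline drawn with `<path>`. Its stroke #ff8800 means engrave at S258, F3502. After flipping Y the toolpath is (21.3341,105.8350) → (80.0271,22.2238) → (35.6464,27.6594) → (51.0456,17.5860).

Shape 5 is a regular polygon drawn with `<polygon>`. Its stroke #ff8800 means engrave at S258, F3502. After flipping Y the toolpath is (117.5070,46.3519) → (130.2739,16.5161) → (98.0519,20.3775) → (117.5070,46.3519), returning to the start.

Shape 6 is a quadratic bezier drawn with `<path>`. Its stroke #ff8800 means engrave at S258, F3502. After flipping Y the toolpath is (32.6023,34.0131) → (38.4743,49.2419) → (40.6493,62.3417) → (39.1272,73.3124) → (33.9081,82.1541).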